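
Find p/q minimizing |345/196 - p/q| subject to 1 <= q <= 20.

30/17

Expand x = 345/196 as a continued fraction with the Euclidean algorithm:
  345 = 1*196 + 149, so a_0 = 1.
  196 = 1*149 + 47, so a_1 = 1.
  149 = 3*47 + 8, so a_2 = 3.
  47 = 5*8 + 7, so a_3 = 5.
  8 = 1*7 + 1, so a_4 = 1.
  7 = 7*1 + 0, so a_5 = 7.
so x = [1; 1, 3, 5, 1, 7].
Convergents (p_i = a_i*p_{i-1} + p_{i-2}, q_i = a_i*q_{i-1} + q_{i-2} with p_{-2}=0, p_{-1}=1, q_{-2}=1, q_{-1}=0), until the denominator exceeds 20:
  i=0: a_0=1, p_0 = 1*1 + 0 = 1, q_0 = 1*0 + 1 = 1.
  i=1: a_1=1, p_1 = 1*1 + 1 = 2, q_1 = 1*1 + 0 = 1.
  i=2: a_2=3, p_2 = 3*2 + 1 = 7, q_2 = 3*1 + 1 = 4.
  i=3: a_3=5, p_3 = 5*7 + 2 = 37, q_3 = 5*4 + 1 = 21.
q_3 = 21 > 20, so the last convergent with denominator <= 20 is p_2/q_2 = 7/4.
The closest fraction with denominator <= 20 is either p_2/q_2 or the intermediate fraction (k*p_2 + p_1)/(k*q_2 + q_1) with the largest k >= 1 whose denominator stays <= 20; these approach x as k grows, and every other convergent or intermediate fraction in range is farther away.
Largest k: floor((20 - q_1)/q_2) = floor((20 - 1)/4) = 4.
That gives (4*7 + 2)/(4*4 + 1) = 30/17.
Compare the errors: |x - 7/4| = |345*4 - 7*196|/(196*4) = 8/784, and |x - 30/17| = |345*17 - 30*196|/(196*17) = 15/3332.
Cross-multiplying, 15*784 = 11760 < 26656 = 8*3332, so 15/3332 is smaller: the intermediate fraction 30/17 is closer to x than 7/4.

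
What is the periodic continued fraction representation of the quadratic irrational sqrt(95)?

[9; (1, 2, 1, 18)]

Write x_i = (sqrt(95) + m_i)/d_i with (m_0, d_0) = (0, 1). a_0 = floor(sqrt(95)) = 9, since 9^2 = 81 <= 95 < 100 = 10^2.
Iterate m_{i+1} = d_i*a_i - m_i, d_{i+1} = (95 - m_{i+1}^2)/d_i, a_{i+1} = floor((a_0 + m_{i+1})/d_{i+1}):
  m_1 = 1*9 - 0 = 9, d_1 = (95 - 9^2)/1 = 14/1 = 14, a_1 = floor((9 + 9)/14) = 1.
  m_2 = 14*1 - 9 = 5, d_2 = (95 - 5^2)/14 = 70/14 = 5, a_2 = floor((9 + 5)/5) = 2.
  m_3 = 5*2 - 5 = 5, d_3 = (95 - 5^2)/5 = 70/5 = 14, a_3 = floor((9 + 5)/14) = 1.
  m_4 = 14*1 - 5 = 9, d_4 = (95 - 9^2)/14 = 14/14 = 1, a_4 = floor((9 + 9)/1) = 18.
  m_5 = 1*18 - 9 = 9, d_5 = (95 - 9^2)/1 = 14/1 = 14: (m_5, d_5) = (m_1, d_1) = (9, 14), so from here the quotients repeat a_1, ..., a_4; the period length is 4.
Hence the expansion of sqrt(95) is a_0 = 9 followed by the repeating block 1, 2, 1, 18 (period 4).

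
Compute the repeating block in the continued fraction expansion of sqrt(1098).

[33; (7, 2, 1, 6, 1, 2, 7, 66)]

Write x_i = (sqrt(1098) + m_i)/d_i with (m_0, d_0) = (0, 1). a_0 = floor(sqrt(1098)) = 33, since 33^2 = 1089 <= 1098 < 1156 = 34^2.
Iterate m_{i+1} = d_i*a_i - m_i, d_{i+1} = (1098 - m_{i+1}^2)/d_i, a_{i+1} = floor((a_0 + m_{i+1})/d_{i+1}):
  m_1 = 1*33 - 0 = 33, d_1 = (1098 - 33^2)/1 = 9/1 = 9, a_1 = floor((33 + 33)/9) = 7.
  m_2 = 9*7 - 33 = 30, d_2 = (1098 - 30^2)/9 = 198/9 = 22, a_2 = floor((33 + 30)/22) = 2.
  m_3 = 22*2 - 30 = 14, d_3 = (1098 - 14^2)/22 = 902/22 = 41, a_3 = floor((33 + 14)/41) = 1.
  m_4 = 41*1 - 14 = 27, d_4 = (1098 - 27^2)/41 = 369/41 = 9, a_4 = floor((33 + 27)/9) = 6.
  m_5 = 9*6 - 27 = 27, d_5 = (1098 - 27^2)/9 = 369/9 = 41, a_5 = floor((33 + 27)/41) = 1.
  m_6 = 41*1 - 27 = 14, d_6 = (1098 - 14^2)/41 = 902/41 = 22, a_6 = floor((33 + 14)/22) = 2.
  m_7 = 22*2 - 14 = 30, d_7 = (1098 - 30^2)/22 = 198/22 = 9, a_7 = floor((33 + 30)/9) = 7.
  m_8 = 9*7 - 30 = 33, d_8 = (1098 - 33^2)/9 = 9/9 = 1, a_8 = floor((33 + 33)/1) = 66.
  m_9 = 1*66 - 33 = 33, d_9 = (1098 - 33^2)/1 = 9/1 = 9: (m_9, d_9) = (m_1, d_1) = (33, 9), so from here the quotients repeat a_1, ..., a_8; the period length is 8.
Hence the expansion of sqrt(1098) is a_0 = 33 followed by the repeating block 7, 2, 1, 6, 1, 2, 7, 66 (period 8).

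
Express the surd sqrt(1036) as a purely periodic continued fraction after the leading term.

[32; (5, 2, 1, 6, 2, 6, 1, 2, 5, 64)]

Write x_i = (sqrt(1036) + m_i)/d_i with (m_0, d_0) = (0, 1). a_0 = floor(sqrt(1036)) = 32, since 32^2 = 1024 <= 1036 < 1089 = 33^2.
Iterate m_{i+1} = d_i*a_i - m_i, d_{i+1} = (1036 - m_{i+1}^2)/d_i, a_{i+1} = floor((a_0 + m_{i+1})/d_{i+1}):
  m_1 = 1*32 - 0 = 32, d_1 = (1036 - 32^2)/1 = 12/1 = 12, a_1 = floor((32 + 32)/12) = 5.
  m_2 = 12*5 - 32 = 28, d_2 = (1036 - 28^2)/12 = 252/12 = 21, a_2 = floor((32 + 28)/21) = 2.
  m_3 = 21*2 - 28 = 14, d_3 = (1036 - 14^2)/21 = 840/21 = 40, a_3 = floor((32 + 14)/40) = 1.
  m_4 = 40*1 - 14 = 26, d_4 = (1036 - 26^2)/40 = 360/40 = 9, a_4 = floor((32 + 26)/9) = 6.
  m_5 = 9*6 - 26 = 28, d_5 = (1036 - 28^2)/9 = 252/9 = 28, a_5 = floor((32 + 28)/28) = 2.
  m_6 = 28*2 - 28 = 28, d_6 = (1036 - 28^2)/28 = 252/28 = 9, a_6 = floor((32 + 28)/9) = 6.
  m_7 = 9*6 - 28 = 26, d_7 = (1036 - 26^2)/9 = 360/9 = 40, a_7 = floor((32 + 26)/40) = 1.
  m_8 = 40*1 - 26 = 14, d_8 = (1036 - 14^2)/40 = 840/40 = 21, a_8 = floor((32 + 14)/21) = 2.
  m_9 = 21*2 - 14 = 28, d_9 = (1036 - 28^2)/21 = 252/21 = 12, a_9 = floor((32 + 28)/12) = 5.
  m_10 = 12*5 - 28 = 32, d_10 = (1036 - 32^2)/12 = 12/12 = 1, a_10 = floor((32 + 32)/1) = 64.
  m_11 = 1*64 - 32 = 32, d_11 = (1036 - 32^2)/1 = 12/1 = 12: (m_11, d_11) = (m_1, d_1) = (32, 12), so from here the quotients repeat a_1, ..., a_10; the period length is 10.
Hence the expansion of sqrt(1036) is a_0 = 32 followed by the repeating block 5, 2, 1, 6, 2, 6, 1, 2, 5, 64 (period 10).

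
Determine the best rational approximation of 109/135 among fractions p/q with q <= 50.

Expand x = 109/135 as a continued fraction with the Euclidean algorithm:
  109 = 0*135 + 109, so a_0 = 0.
  135 = 1*109 + 26, so a_1 = 1.
  109 = 4*26 + 5, so a_2 = 4.
  26 = 5*5 + 1, so a_3 = 5.
  5 = 5*1 + 0, so a_4 = 5.
so x = [0; 1, 4, 5, 5].
Convergents (p_i = a_i*p_{i-1} + p_{i-2}, q_i = a_i*q_{i-1} + q_{i-2} with p_{-2}=0, p_{-1}=1, q_{-2}=1, q_{-1}=0), until the denominator exceeds 50:
  i=0: a_0=0, p_0 = 0*1 + 0 = 0, q_0 = 0*0 + 1 = 1.
  i=1: a_1=1, p_1 = 1*0 + 1 = 1, q_1 = 1*1 + 0 = 1.
  i=2: a_2=4, p_2 = 4*1 + 0 = 4, q_2 = 4*1 + 1 = 5.
  i=3: a_3=5, p_3 = 5*4 + 1 = 21, q_3 = 5*5 + 1 = 26.
  i=4: a_4=5, p_4 = 5*21 + 4 = 109, q_4 = 5*26 + 5 = 135.
q_4 = 135 > 50, so the last convergent with denominator <= 50 is p_3/q_3 = 21/26.
The closest fraction with denominator <= 50 is either p_3/q_3 or the intermediate fraction (k*p_3 + p_2)/(k*q_3 + q_2) with the largest k >= 1 whose denominator stays <= 50; these approach x as k grows, and every other convergent or intermediate fraction in range is farther away.
Largest k: floor((50 - q_2)/q_3) = floor((50 - 5)/26) = 1.
That gives (1*21 + 4)/(1*26 + 5) = 25/31.
Compare the errors: |x - 21/26| = |109*26 - 21*135|/(135*26) = 1/3510, and |x - 25/31| = |109*31 - 25*135|/(135*31) = 4/4185.
Cross-multiplying, 1*4185 = 4185 < 14040 = 4*3510, so 1/3510 is smaller: the convergent 21/26 is closer to x than 25/31.

21/26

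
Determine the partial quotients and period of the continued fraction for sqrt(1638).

[40; (2, 8, 2, 80)]

Write x_i = (sqrt(1638) + m_i)/d_i with (m_0, d_0) = (0, 1). a_0 = floor(sqrt(1638)) = 40, since 40^2 = 1600 <= 1638 < 1681 = 41^2.
Iterate m_{i+1} = d_i*a_i - m_i, d_{i+1} = (1638 - m_{i+1}^2)/d_i, a_{i+1} = floor((a_0 + m_{i+1})/d_{i+1}):
  m_1 = 1*40 - 0 = 40, d_1 = (1638 - 40^2)/1 = 38/1 = 38, a_1 = floor((40 + 40)/38) = 2.
  m_2 = 38*2 - 40 = 36, d_2 = (1638 - 36^2)/38 = 342/38 = 9, a_2 = floor((40 + 36)/9) = 8.
  m_3 = 9*8 - 36 = 36, d_3 = (1638 - 36^2)/9 = 342/9 = 38, a_3 = floor((40 + 36)/38) = 2.
  m_4 = 38*2 - 36 = 40, d_4 = (1638 - 40^2)/38 = 38/38 = 1, a_4 = floor((40 + 40)/1) = 80.
  m_5 = 1*80 - 40 = 40, d_5 = (1638 - 40^2)/1 = 38/1 = 38: (m_5, d_5) = (m_1, d_1) = (40, 38), so from here the quotients repeat a_1, ..., a_4; the period length is 4.
Hence the expansion of sqrt(1638) is a_0 = 40 followed by the repeating block 2, 8, 2, 80 (period 4).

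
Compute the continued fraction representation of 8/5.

Run the Euclidean algorithm on 8 and 5; the successive quotients are the partial quotients a_0, a_1, ... (each step inverts the fractional part left over by the previous one):
  8 = 1*5 + 3, so a_0 = 1.
  5 = 1*3 + 2, so a_1 = 1.
  3 = 1*2 + 1, so a_2 = 1.
  2 = 2*1 + 0, so a_3 = 2.
The remainder reaches 0 after 4 divisions, so the expansion has 4 partial quotients, read off in order.

[1; 1, 1, 2]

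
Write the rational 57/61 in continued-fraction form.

[0; 1, 14, 4]

Run the Euclidean algorithm on 57 and 61; the successive quotients are the partial quotients a_0, a_1, ... (each step inverts the fractional part left over by the previous one):
  57 = 0*61 + 57, so a_0 = 0.
  61 = 1*57 + 4, so a_1 = 1.
  57 = 14*4 + 1, so a_2 = 14.
  4 = 4*1 + 0, so a_3 = 4.
The remainder reaches 0 after 4 divisions, so the expansion has 4 partial quotients, read off in order.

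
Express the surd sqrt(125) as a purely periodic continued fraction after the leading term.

Write x_i = (sqrt(125) + m_i)/d_i with (m_0, d_0) = (0, 1). a_0 = floor(sqrt(125)) = 11, since 11^2 = 121 <= 125 < 144 = 12^2.
Iterate m_{i+1} = d_i*a_i - m_i, d_{i+1} = (125 - m_{i+1}^2)/d_i, a_{i+1} = floor((a_0 + m_{i+1})/d_{i+1}):
  m_1 = 1*11 - 0 = 11, d_1 = (125 - 11^2)/1 = 4/1 = 4, a_1 = floor((11 + 11)/4) = 5.
  m_2 = 4*5 - 11 = 9, d_2 = (125 - 9^2)/4 = 44/4 = 11, a_2 = floor((11 + 9)/11) = 1.
  m_3 = 11*1 - 9 = 2, d_3 = (125 - 2^2)/11 = 121/11 = 11, a_3 = floor((11 + 2)/11) = 1.
  m_4 = 11*1 - 2 = 9, d_4 = (125 - 9^2)/11 = 44/11 = 4, a_4 = floor((11 + 9)/4) = 5.
  m_5 = 4*5 - 9 = 11, d_5 = (125 - 11^2)/4 = 4/4 = 1, a_5 = floor((11 + 11)/1) = 22.
  m_6 = 1*22 - 11 = 11, d_6 = (125 - 11^2)/1 = 4/1 = 4: (m_6, d_6) = (m_1, d_1) = (11, 4), so from here the quotients repeat a_1, ..., a_5; the period length is 5.
Hence the expansion of sqrt(125) is a_0 = 11 followed by the repeating block 5, 1, 1, 5, 22 (period 5).

[11; (5, 1, 1, 5, 22)]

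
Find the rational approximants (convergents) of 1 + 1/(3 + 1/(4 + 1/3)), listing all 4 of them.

Using the convergent recurrence p_i = a_i*p_{i-1} + p_{i-2}, q_i = a_i*q_{i-1} + q_{i-2} with p_{-2}=0, p_{-1}=1, q_{-2}=1, q_{-1}=0:
  i=0: a_0=1, p_0 = 1*1 + 0 = 1, q_0 = 1*0 + 1 = 1.
  i=1: a_1=3, p_1 = 3*1 + 1 = 4, q_1 = 3*1 + 0 = 3.
  i=2: a_2=4, p_2 = 4*4 + 1 = 17, q_2 = 4*3 + 1 = 13.
  i=3: a_3=3, p_3 = 3*17 + 4 = 55, q_3 = 3*13 + 3 = 42.

1/1, 4/3, 17/13, 55/42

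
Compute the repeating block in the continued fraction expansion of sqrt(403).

[20; (13, 2, 1, 3, 1, 3, 1, 2, 13, 40)]

Write x_i = (sqrt(403) + m_i)/d_i with (m_0, d_0) = (0, 1). a_0 = floor(sqrt(403)) = 20, since 20^2 = 400 <= 403 < 441 = 21^2.
Iterate m_{i+1} = d_i*a_i - m_i, d_{i+1} = (403 - m_{i+1}^2)/d_i, a_{i+1} = floor((a_0 + m_{i+1})/d_{i+1}):
  m_1 = 1*20 - 0 = 20, d_1 = (403 - 20^2)/1 = 3/1 = 3, a_1 = floor((20 + 20)/3) = 13.
  m_2 = 3*13 - 20 = 19, d_2 = (403 - 19^2)/3 = 42/3 = 14, a_2 = floor((20 + 19)/14) = 2.
  m_3 = 14*2 - 19 = 9, d_3 = (403 - 9^2)/14 = 322/14 = 23, a_3 = floor((20 + 9)/23) = 1.
  m_4 = 23*1 - 9 = 14, d_4 = (403 - 14^2)/23 = 207/23 = 9, a_4 = floor((20 + 14)/9) = 3.
  m_5 = 9*3 - 14 = 13, d_5 = (403 - 13^2)/9 = 234/9 = 26, a_5 = floor((20 + 13)/26) = 1.
  m_6 = 26*1 - 13 = 13, d_6 = (403 - 13^2)/26 = 234/26 = 9, a_6 = floor((20 + 13)/9) = 3.
  m_7 = 9*3 - 13 = 14, d_7 = (403 - 14^2)/9 = 207/9 = 23, a_7 = floor((20 + 14)/23) = 1.
  m_8 = 23*1 - 14 = 9, d_8 = (403 - 9^2)/23 = 322/23 = 14, a_8 = floor((20 + 9)/14) = 2.
  m_9 = 14*2 - 9 = 19, d_9 = (403 - 19^2)/14 = 42/14 = 3, a_9 = floor((20 + 19)/3) = 13.
  m_10 = 3*13 - 19 = 20, d_10 = (403 - 20^2)/3 = 3/3 = 1, a_10 = floor((20 + 20)/1) = 40.
  m_11 = 1*40 - 20 = 20, d_11 = (403 - 20^2)/1 = 3/1 = 3: (m_11, d_11) = (m_1, d_1) = (20, 3), so from here the quotients repeat a_1, ..., a_10; the period length is 10.
Hence the expansion of sqrt(403) is a_0 = 20 followed by the repeating block 13, 2, 1, 3, 1, 3, 1, 2, 13, 40 (period 10).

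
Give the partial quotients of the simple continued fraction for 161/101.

Run the Euclidean algorithm on 161 and 101; the successive quotients are the partial quotients a_0, a_1, ... (each step inverts the fractional part left over by the previous one):
  161 = 1*101 + 60, so a_0 = 1.
  101 = 1*60 + 41, so a_1 = 1.
  60 = 1*41 + 19, so a_2 = 1.
  41 = 2*19 + 3, so a_3 = 2.
  19 = 6*3 + 1, so a_4 = 6.
  3 = 3*1 + 0, so a_5 = 3.
The remainder reaches 0 after 6 divisions, so the expansion has 6 partial quotients, read off in order.

[1; 1, 1, 2, 6, 3]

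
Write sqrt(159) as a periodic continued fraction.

Write x_i = (sqrt(159) + m_i)/d_i with (m_0, d_0) = (0, 1). a_0 = floor(sqrt(159)) = 12, since 12^2 = 144 <= 159 < 169 = 13^2.
Iterate m_{i+1} = d_i*a_i - m_i, d_{i+1} = (159 - m_{i+1}^2)/d_i, a_{i+1} = floor((a_0 + m_{i+1})/d_{i+1}):
  m_1 = 1*12 - 0 = 12, d_1 = (159 - 12^2)/1 = 15/1 = 15, a_1 = floor((12 + 12)/15) = 1.
  m_2 = 15*1 - 12 = 3, d_2 = (159 - 3^2)/15 = 150/15 = 10, a_2 = floor((12 + 3)/10) = 1.
  m_3 = 10*1 - 3 = 7, d_3 = (159 - 7^2)/10 = 110/10 = 11, a_3 = floor((12 + 7)/11) = 1.
  m_4 = 11*1 - 7 = 4, d_4 = (159 - 4^2)/11 = 143/11 = 13, a_4 = floor((12 + 4)/13) = 1.
  m_5 = 13*1 - 4 = 9, d_5 = (159 - 9^2)/13 = 78/13 = 6, a_5 = floor((12 + 9)/6) = 3.
  m_6 = 6*3 - 9 = 9, d_6 = (159 - 9^2)/6 = 78/6 = 13, a_6 = floor((12 + 9)/13) = 1.
  m_7 = 13*1 - 9 = 4, d_7 = (159 - 4^2)/13 = 143/13 = 11, a_7 = floor((12 + 4)/11) = 1.
  m_8 = 11*1 - 4 = 7, d_8 = (159 - 7^2)/11 = 110/11 = 10, a_8 = floor((12 + 7)/10) = 1.
  m_9 = 10*1 - 7 = 3, d_9 = (159 - 3^2)/10 = 150/10 = 15, a_9 = floor((12 + 3)/15) = 1.
  m_10 = 15*1 - 3 = 12, d_10 = (159 - 12^2)/15 = 15/15 = 1, a_10 = floor((12 + 12)/1) = 24.
  m_11 = 1*24 - 12 = 12, d_11 = (159 - 12^2)/1 = 15/1 = 15: (m_11, d_11) = (m_1, d_1) = (12, 15), so from here the quotients repeat a_1, ..., a_10; the period length is 10.
Hence the expansion of sqrt(159) is a_0 = 12 followed by the repeating block 1, 1, 1, 1, 3, 1, 1, 1, 1, 24 (period 10).

[12; (1, 1, 1, 1, 3, 1, 1, 1, 1, 24)]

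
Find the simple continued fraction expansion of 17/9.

[1; 1, 8]

Run the Euclidean algorithm on 17 and 9; the successive quotients are the partial quotients a_0, a_1, ... (each step inverts the fractional part left over by the previous one):
  17 = 1*9 + 8, so a_0 = 1.
  9 = 1*8 + 1, so a_1 = 1.
  8 = 8*1 + 0, so a_2 = 8.
The remainder reaches 0 after 3 divisions, so the expansion has 3 partial quotients, read off in order.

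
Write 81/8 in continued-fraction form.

Run the Euclidean algorithm on 81 and 8; the successive quotients are the partial quotients a_0, a_1, ... (each step inverts the fractional part left over by the previous one):
  81 = 10*8 + 1, so a_0 = 10.
  8 = 8*1 + 0, so a_1 = 8.
The remainder reaches 0 after 2 divisions, so the expansion has 2 partial quotients, read off in order.

[10; 8]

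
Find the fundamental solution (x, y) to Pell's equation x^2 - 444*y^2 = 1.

(x, y) = (295, 14)

First expand sqrt(444) as a continued fraction. With x_i = (sqrt(444) + m_i)/d_i and (m_0, d_0) = (0, 1): a_0 = floor(sqrt(444)) = 21, since 21^2 = 441 <= 444 < 484 = 22^2.
Iterate m_{i+1} = d_i*a_i - m_i, d_{i+1} = (444 - m_{i+1}^2)/d_i, a_{i+1} = floor((a_0 + m_{i+1})/d_{i+1}):
  m_1 = 1*21 - 0 = 21, d_1 = (444 - 21^2)/1 = 3/1 = 3, a_1 = floor((21 + 21)/3) = 14.
  m_2 = 3*14 - 21 = 21, d_2 = (444 - 21^2)/3 = 3/3 = 1, a_2 = floor((21 + 21)/1) = 42.
  m_3 = 1*42 - 21 = 21, d_3 = (444 - 21^2)/1 = 3/1 = 3: (m_3, d_3) = (m_1, d_1) = (21, 3), so from here the quotients repeat a_1, a_2; the period length is 2.
So sqrt(444) = [21; (14, 42)] with period length k = 2.
k is even, so the fundamental solution of x^2 - 444y^2 = 1 is (p_{k-1}, q_{k-1}) = (p_1, q_1); compute convergents through index 1.
Convergents (p_i = a_i*p_{i-1} + p_{i-2}, q_i = a_i*q_{i-1} + q_{i-2} with p_{-2}=0, p_{-1}=1, q_{-2}=1, q_{-1}=0):
  i=0: a_0=21, p_0 = 21*1 + 0 = 21, q_0 = 21*0 + 1 = 1.
  i=1: a_1=14, p_1 = 14*21 + 1 = 295, q_1 = 14*1 + 0 = 14.
Check: 295^2 - 444*14^2 = 87025 - 87024 = 1, so (x, y) = (295, 14) solves the equation, and by the theorem it is the least positive solution.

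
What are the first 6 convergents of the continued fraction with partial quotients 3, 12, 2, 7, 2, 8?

3/1, 37/12, 77/25, 576/187, 1229/399, 10408/3379

Using the convergent recurrence p_i = a_i*p_{i-1} + p_{i-2}, q_i = a_i*q_{i-1} + q_{i-2} with p_{-2}=0, p_{-1}=1, q_{-2}=1, q_{-1}=0:
  i=0: a_0=3, p_0 = 3*1 + 0 = 3, q_0 = 3*0 + 1 = 1.
  i=1: a_1=12, p_1 = 12*3 + 1 = 37, q_1 = 12*1 + 0 = 12.
  i=2: a_2=2, p_2 = 2*37 + 3 = 77, q_2 = 2*12 + 1 = 25.
  i=3: a_3=7, p_3 = 7*77 + 37 = 576, q_3 = 7*25 + 12 = 187.
  i=4: a_4=2, p_4 = 2*576 + 77 = 1229, q_4 = 2*187 + 25 = 399.
  i=5: a_5=8, p_5 = 8*1229 + 576 = 10408, q_5 = 8*399 + 187 = 3379.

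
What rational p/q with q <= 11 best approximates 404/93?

Expand x = 404/93 as a continued fraction with the Euclidean algorithm:
  404 = 4*93 + 32, so a_0 = 4.
  93 = 2*32 + 29, so a_1 = 2.
  32 = 1*29 + 3, so a_2 = 1.
  29 = 9*3 + 2, so a_3 = 9.
  3 = 1*2 + 1, so a_4 = 1.
  2 = 2*1 + 0, so a_5 = 2.
so x = [4; 2, 1, 9, 1, 2].
Convergents (p_i = a_i*p_{i-1} + p_{i-2}, q_i = a_i*q_{i-1} + q_{i-2} with p_{-2}=0, p_{-1}=1, q_{-2}=1, q_{-1}=0), until the denominator exceeds 11:
  i=0: a_0=4, p_0 = 4*1 + 0 = 4, q_0 = 4*0 + 1 = 1.
  i=1: a_1=2, p_1 = 2*4 + 1 = 9, q_1 = 2*1 + 0 = 2.
  i=2: a_2=1, p_2 = 1*9 + 4 = 13, q_2 = 1*2 + 1 = 3.
  i=3: a_3=9, p_3 = 9*13 + 9 = 126, q_3 = 9*3 + 2 = 29.
q_3 = 29 > 11, so the last convergent with denominator <= 11 is p_2/q_2 = 13/3.
The closest fraction with denominator <= 11 is either p_2/q_2 or the intermediate fraction (k*p_2 + p_1)/(k*q_2 + q_1) with the largest k >= 1 whose denominator stays <= 11; these approach x as k grows, and every other convergent or intermediate fraction in range is farther away.
Largest k: floor((11 - q_1)/q_2) = floor((11 - 2)/3) = 3.
That gives (3*13 + 9)/(3*3 + 2) = 48/11.
Compare the errors: |x - 13/3| = |404*3 - 13*93|/(93*3) = 3/279, and |x - 48/11| = |404*11 - 48*93|/(93*11) = 20/1023.
Cross-multiplying, 3*1023 = 3069 < 5580 = 20*279, so 3/279 is smaller: the convergent 13/3 is closer to x than 48/11.

13/3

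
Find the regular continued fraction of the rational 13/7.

Run the Euclidean algorithm on 13 and 7; the successive quotients are the partial quotients a_0, a_1, ... (each step inverts the fractional part left over by the previous one):
  13 = 1*7 + 6, so a_0 = 1.
  7 = 1*6 + 1, so a_1 = 1.
  6 = 6*1 + 0, so a_2 = 6.
The remainder reaches 0 after 3 divisions, so the expansion has 3 partial quotients, read off in order.

[1; 1, 6]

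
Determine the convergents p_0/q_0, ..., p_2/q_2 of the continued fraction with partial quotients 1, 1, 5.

Using the convergent recurrence p_i = a_i*p_{i-1} + p_{i-2}, q_i = a_i*q_{i-1} + q_{i-2} with p_{-2}=0, p_{-1}=1, q_{-2}=1, q_{-1}=0:
  i=0: a_0=1, p_0 = 1*1 + 0 = 1, q_0 = 1*0 + 1 = 1.
  i=1: a_1=1, p_1 = 1*1 + 1 = 2, q_1 = 1*1 + 0 = 1.
  i=2: a_2=5, p_2 = 5*2 + 1 = 11, q_2 = 5*1 + 1 = 6.

1/1, 2/1, 11/6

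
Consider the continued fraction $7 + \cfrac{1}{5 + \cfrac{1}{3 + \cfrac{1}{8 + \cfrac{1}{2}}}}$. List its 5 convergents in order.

Using the convergent recurrence p_i = a_i*p_{i-1} + p_{i-2}, q_i = a_i*q_{i-1} + q_{i-2} with p_{-2}=0, p_{-1}=1, q_{-2}=1, q_{-1}=0:
  i=0: a_0=7, p_0 = 7*1 + 0 = 7, q_0 = 7*0 + 1 = 1.
  i=1: a_1=5, p_1 = 5*7 + 1 = 36, q_1 = 5*1 + 0 = 5.
  i=2: a_2=3, p_2 = 3*36 + 7 = 115, q_2 = 3*5 + 1 = 16.
  i=3: a_3=8, p_3 = 8*115 + 36 = 956, q_3 = 8*16 + 5 = 133.
  i=4: a_4=2, p_4 = 2*956 + 115 = 2027, q_4 = 2*133 + 16 = 282.

7/1, 36/5, 115/16, 956/133, 2027/282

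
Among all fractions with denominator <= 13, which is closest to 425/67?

19/3

Expand x = 425/67 as a continued fraction with the Euclidean algorithm:
  425 = 6*67 + 23, so a_0 = 6.
  67 = 2*23 + 21, so a_1 = 2.
  23 = 1*21 + 2, so a_2 = 1.
  21 = 10*2 + 1, so a_3 = 10.
  2 = 2*1 + 0, so a_4 = 2.
so x = [6; 2, 1, 10, 2].
Convergents (p_i = a_i*p_{i-1} + p_{i-2}, q_i = a_i*q_{i-1} + q_{i-2} with p_{-2}=0, p_{-1}=1, q_{-2}=1, q_{-1}=0), until the denominator exceeds 13:
  i=0: a_0=6, p_0 = 6*1 + 0 = 6, q_0 = 6*0 + 1 = 1.
  i=1: a_1=2, p_1 = 2*6 + 1 = 13, q_1 = 2*1 + 0 = 2.
  i=2: a_2=1, p_2 = 1*13 + 6 = 19, q_2 = 1*2 + 1 = 3.
  i=3: a_3=10, p_3 = 10*19 + 13 = 203, q_3 = 10*3 + 2 = 32.
q_3 = 32 > 13, so the last convergent with denominator <= 13 is p_2/q_2 = 19/3.
The closest fraction with denominator <= 13 is either p_2/q_2 or the intermediate fraction (k*p_2 + p_1)/(k*q_2 + q_1) with the largest k >= 1 whose denominator stays <= 13; these approach x as k grows, and every other convergent or intermediate fraction in range is farther away.
Largest k: floor((13 - q_1)/q_2) = floor((13 - 2)/3) = 3.
That gives (3*19 + 13)/(3*3 + 2) = 70/11.
Compare the errors: |x - 19/3| = |425*3 - 19*67|/(67*3) = 2/201, and |x - 70/11| = |425*11 - 70*67|/(67*11) = 15/737.
Cross-multiplying, 2*737 = 1474 < 3015 = 15*201, so 2/201 is smaller: the convergent 19/3 is closer to x than 70/11.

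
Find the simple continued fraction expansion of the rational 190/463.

[0; 2, 2, 3, 2, 5, 2]

Run the Euclidean algorithm on 190 and 463; the successive quotients are the partial quotients a_0, a_1, ... (each step inverts the fractional part left over by the previous one):
  190 = 0*463 + 190, so a_0 = 0.
  463 = 2*190 + 83, so a_1 = 2.
  190 = 2*83 + 24, so a_2 = 2.
  83 = 3*24 + 11, so a_3 = 3.
  24 = 2*11 + 2, so a_4 = 2.
  11 = 5*2 + 1, so a_5 = 5.
  2 = 2*1 + 0, so a_6 = 2.
The remainder reaches 0 after 7 divisions, so the expansion has 7 partial quotients, read off in order.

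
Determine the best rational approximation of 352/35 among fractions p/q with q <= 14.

Expand x = 352/35 as a continued fraction with the Euclidean algorithm:
  352 = 10*35 + 2, so a_0 = 10.
  35 = 17*2 + 1, so a_1 = 17.
  2 = 2*1 + 0, so a_2 = 2.
so x = [10; 17, 2].
Convergents (p_i = a_i*p_{i-1} + p_{i-2}, q_i = a_i*q_{i-1} + q_{i-2} with p_{-2}=0, p_{-1}=1, q_{-2}=1, q_{-1}=0), until the denominator exceeds 14:
  i=0: a_0=10, p_0 = 10*1 + 0 = 10, q_0 = 10*0 + 1 = 1.
  i=1: a_1=17, p_1 = 17*10 + 1 = 171, q_1 = 17*1 + 0 = 17.
q_1 = 17 > 14, so the last convergent with denominator <= 14 is p_0/q_0 = 10/1.
The closest fraction with denominator <= 14 is either p_0/q_0 or the intermediate fraction (k*p_0 + p_{-1})/(k*q_0 + q_{-1}) with the largest k >= 1 whose denominator stays <= 14; these approach x as k grows, and every other convergent or intermediate fraction in range is farther away.
Largest k: floor((14 - q_{-1})/q_0) = floor((14 - 0)/1) = 14 (using the seeds p_{-1} = 1, q_{-1} = 0).
That gives (14*10 + 1)/(14*1 + 0) = 141/14.
Compare the errors: |x - 10/1| = |352*1 - 10*35|/(35*1) = 2/35, and |x - 141/14| = |352*14 - 141*35|/(35*14) = 7/490.
Cross-multiplying, 7*35 = 245 < 980 = 2*490, so 7/490 is smaller: the intermediate fraction 141/14 is closer to x than 10/1.

141/14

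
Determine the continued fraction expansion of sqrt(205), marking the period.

Write x_i = (sqrt(205) + m_i)/d_i with (m_0, d_0) = (0, 1). a_0 = floor(sqrt(205)) = 14, since 14^2 = 196 <= 205 < 225 = 15^2.
Iterate m_{i+1} = d_i*a_i - m_i, d_{i+1} = (205 - m_{i+1}^2)/d_i, a_{i+1} = floor((a_0 + m_{i+1})/d_{i+1}):
  m_1 = 1*14 - 0 = 14, d_1 = (205 - 14^2)/1 = 9/1 = 9, a_1 = floor((14 + 14)/9) = 3.
  m_2 = 9*3 - 14 = 13, d_2 = (205 - 13^2)/9 = 36/9 = 4, a_2 = floor((14 + 13)/4) = 6.
  m_3 = 4*6 - 13 = 11, d_3 = (205 - 11^2)/4 = 84/4 = 21, a_3 = floor((14 + 11)/21) = 1.
  m_4 = 21*1 - 11 = 10, d_4 = (205 - 10^2)/21 = 105/21 = 5, a_4 = floor((14 + 10)/5) = 4.
  m_5 = 5*4 - 10 = 10, d_5 = (205 - 10^2)/5 = 105/5 = 21, a_5 = floor((14 + 10)/21) = 1.
  m_6 = 21*1 - 10 = 11, d_6 = (205 - 11^2)/21 = 84/21 = 4, a_6 = floor((14 + 11)/4) = 6.
  m_7 = 4*6 - 11 = 13, d_7 = (205 - 13^2)/4 = 36/4 = 9, a_7 = floor((14 + 13)/9) = 3.
  m_8 = 9*3 - 13 = 14, d_8 = (205 - 14^2)/9 = 9/9 = 1, a_8 = floor((14 + 14)/1) = 28.
  m_9 = 1*28 - 14 = 14, d_9 = (205 - 14^2)/1 = 9/1 = 9: (m_9, d_9) = (m_1, d_1) = (14, 9), so from here the quotients repeat a_1, ..., a_8; the period length is 8.
Hence the expansion of sqrt(205) is a_0 = 14 followed by the repeating block 3, 6, 1, 4, 1, 6, 3, 28 (period 8).

[14; (3, 6, 1, 4, 1, 6, 3, 28)]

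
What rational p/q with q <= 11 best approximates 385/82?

Expand x = 385/82 as a continued fraction with the Euclidean algorithm:
  385 = 4*82 + 57, so a_0 = 4.
  82 = 1*57 + 25, so a_1 = 1.
  57 = 2*25 + 7, so a_2 = 2.
  25 = 3*7 + 4, so a_3 = 3.
  7 = 1*4 + 3, so a_4 = 1.
  4 = 1*3 + 1, so a_5 = 1.
  3 = 3*1 + 0, so a_6 = 3.
so x = [4; 1, 2, 3, 1, 1, 3].
Convergents (p_i = a_i*p_{i-1} + p_{i-2}, q_i = a_i*q_{i-1} + q_{i-2} with p_{-2}=0, p_{-1}=1, q_{-2}=1, q_{-1}=0), until the denominator exceeds 11:
  i=0: a_0=4, p_0 = 4*1 + 0 = 4, q_0 = 4*0 + 1 = 1.
  i=1: a_1=1, p_1 = 1*4 + 1 = 5, q_1 = 1*1 + 0 = 1.
  i=2: a_2=2, p_2 = 2*5 + 4 = 14, q_2 = 2*1 + 1 = 3.
  i=3: a_3=3, p_3 = 3*14 + 5 = 47, q_3 = 3*3 + 1 = 10.
  i=4: a_4=1, p_4 = 1*47 + 14 = 61, q_4 = 1*10 + 3 = 13.
q_4 = 13 > 11, so the last convergent with denominator <= 11 is p_3/q_3 = 47/10.
The closest fraction with denominator <= 11 is either p_3/q_3 or the intermediate fraction (k*p_3 + p_2)/(k*q_3 + q_2) with the largest k >= 1 whose denominator stays <= 11; these approach x as k grows, and every other convergent or intermediate fraction in range is farther away.
Largest k: floor((11 - q_2)/q_3) = floor((11 - 3)/10) = 0.
Since k = 0, no intermediate fraction beyond p_3/q_3 has denominator <= 11, so the convergent 47/10 is the closest (its error is |385*10 - 47*82|/(82*10) = 4/820).

47/10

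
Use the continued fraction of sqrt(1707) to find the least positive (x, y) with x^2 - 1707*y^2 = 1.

(x, y) = (616226, 14915)

First expand sqrt(1707) as a continued fraction. With x_i = (sqrt(1707) + m_i)/d_i and (m_0, d_0) = (0, 1): a_0 = floor(sqrt(1707)) = 41, since 41^2 = 1681 <= 1707 < 1764 = 42^2.
Iterate m_{i+1} = d_i*a_i - m_i, d_{i+1} = (1707 - m_{i+1}^2)/d_i, a_{i+1} = floor((a_0 + m_{i+1})/d_{i+1}):
  m_1 = 1*41 - 0 = 41, d_1 = (1707 - 41^2)/1 = 26/1 = 26, a_1 = floor((41 + 41)/26) = 3.
  m_2 = 26*3 - 41 = 37, d_2 = (1707 - 37^2)/26 = 338/26 = 13, a_2 = floor((41 + 37)/13) = 6.
  m_3 = 13*6 - 37 = 41, d_3 = (1707 - 41^2)/13 = 26/13 = 2, a_3 = floor((41 + 41)/2) = 41.
  m_4 = 2*41 - 41 = 41, d_4 = (1707 - 41^2)/2 = 26/2 = 13, a_4 = floor((41 + 41)/13) = 6.
  m_5 = 13*6 - 41 = 37, d_5 = (1707 - 37^2)/13 = 338/13 = 26, a_5 = floor((41 + 37)/26) = 3.
  m_6 = 26*3 - 37 = 41, d_6 = (1707 - 41^2)/26 = 26/26 = 1, a_6 = floor((41 + 41)/1) = 82.
  m_7 = 1*82 - 41 = 41, d_7 = (1707 - 41^2)/1 = 26/1 = 26: (m_7, d_7) = (m_1, d_1) = (41, 26), so from here the quotients repeat a_1, ..., a_6; the period length is 6.
So sqrt(1707) = [41; (3, 6, 41, 6, 3, 82)] with period length k = 6.
k is even, so the fundamental solution of x^2 - 1707y^2 = 1 is (p_{k-1}, q_{k-1}) = (p_5, q_5); compute convergents through index 5.
Convergents (p_i = a_i*p_{i-1} + p_{i-2}, q_i = a_i*q_{i-1} + q_{i-2} with p_{-2}=0, p_{-1}=1, q_{-2}=1, q_{-1}=0):
  i=0: a_0=41, p_0 = 41*1 + 0 = 41, q_0 = 41*0 + 1 = 1.
  i=1: a_1=3, p_1 = 3*41 + 1 = 124, q_1 = 3*1 + 0 = 3.
  i=2: a_2=6, p_2 = 6*124 + 41 = 785, q_2 = 6*3 + 1 = 19.
  i=3: a_3=41, p_3 = 41*785 + 124 = 32309, q_3 = 41*19 + 3 = 782.
  i=4: a_4=6, p_4 = 6*32309 + 785 = 194639, q_4 = 6*782 + 19 = 4711.
  i=5: a_5=3, p_5 = 3*194639 + 32309 = 616226, q_5 = 3*4711 + 782 = 14915.
Check: 616226^2 - 1707*14915^2 = 379734483076 - 379734483075 = 1, so (x, y) = (616226, 14915) solves the equation, and by the theorem it is the least positive solution.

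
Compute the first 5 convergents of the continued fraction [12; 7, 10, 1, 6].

Using the convergent recurrence p_i = a_i*p_{i-1} + p_{i-2}, q_i = a_i*q_{i-1} + q_{i-2} with p_{-2}=0, p_{-1}=1, q_{-2}=1, q_{-1}=0:
  i=0: a_0=12, p_0 = 12*1 + 0 = 12, q_0 = 12*0 + 1 = 1.
  i=1: a_1=7, p_1 = 7*12 + 1 = 85, q_1 = 7*1 + 0 = 7.
  i=2: a_2=10, p_2 = 10*85 + 12 = 862, q_2 = 10*7 + 1 = 71.
  i=3: a_3=1, p_3 = 1*862 + 85 = 947, q_3 = 1*71 + 7 = 78.
  i=4: a_4=6, p_4 = 6*947 + 862 = 6544, q_4 = 6*78 + 71 = 539.

12/1, 85/7, 862/71, 947/78, 6544/539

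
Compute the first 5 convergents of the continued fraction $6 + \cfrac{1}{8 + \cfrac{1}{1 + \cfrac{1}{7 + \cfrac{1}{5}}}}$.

Using the convergent recurrence p_i = a_i*p_{i-1} + p_{i-2}, q_i = a_i*q_{i-1} + q_{i-2} with p_{-2}=0, p_{-1}=1, q_{-2}=1, q_{-1}=0:
  i=0: a_0=6, p_0 = 6*1 + 0 = 6, q_0 = 6*0 + 1 = 1.
  i=1: a_1=8, p_1 = 8*6 + 1 = 49, q_1 = 8*1 + 0 = 8.
  i=2: a_2=1, p_2 = 1*49 + 6 = 55, q_2 = 1*8 + 1 = 9.
  i=3: a_3=7, p_3 = 7*55 + 49 = 434, q_3 = 7*9 + 8 = 71.
  i=4: a_4=5, p_4 = 5*434 + 55 = 2225, q_4 = 5*71 + 9 = 364.

6/1, 49/8, 55/9, 434/71, 2225/364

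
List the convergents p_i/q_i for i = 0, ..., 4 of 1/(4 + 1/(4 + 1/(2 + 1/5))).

0/1, 1/4, 4/17, 9/38, 49/207

Using the convergent recurrence p_i = a_i*p_{i-1} + p_{i-2}, q_i = a_i*q_{i-1} + q_{i-2} with p_{-2}=0, p_{-1}=1, q_{-2}=1, q_{-1}=0:
  i=0: a_0=0, p_0 = 0*1 + 0 = 0, q_0 = 0*0 + 1 = 1.
  i=1: a_1=4, p_1 = 4*0 + 1 = 1, q_1 = 4*1 + 0 = 4.
  i=2: a_2=4, p_2 = 4*1 + 0 = 4, q_2 = 4*4 + 1 = 17.
  i=3: a_3=2, p_3 = 2*4 + 1 = 9, q_3 = 2*17 + 4 = 38.
  i=4: a_4=5, p_4 = 5*9 + 4 = 49, q_4 = 5*38 + 17 = 207.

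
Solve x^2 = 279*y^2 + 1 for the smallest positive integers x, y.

(x, y) = (1520, 91)

First expand sqrt(279) as a continued fraction. With x_i = (sqrt(279) + m_i)/d_i and (m_0, d_0) = (0, 1): a_0 = floor(sqrt(279)) = 16, since 16^2 = 256 <= 279 < 289 = 17^2.
Iterate m_{i+1} = d_i*a_i - m_i, d_{i+1} = (279 - m_{i+1}^2)/d_i, a_{i+1} = floor((a_0 + m_{i+1})/d_{i+1}):
  m_1 = 1*16 - 0 = 16, d_1 = (279 - 16^2)/1 = 23/1 = 23, a_1 = floor((16 + 16)/23) = 1.
  m_2 = 23*1 - 16 = 7, d_2 = (279 - 7^2)/23 = 230/23 = 10, a_2 = floor((16 + 7)/10) = 2.
  m_3 = 10*2 - 7 = 13, d_3 = (279 - 13^2)/10 = 110/10 = 11, a_3 = floor((16 + 13)/11) = 2.
  m_4 = 11*2 - 13 = 9, d_4 = (279 - 9^2)/11 = 198/11 = 18, a_4 = floor((16 + 9)/18) = 1.
  m_5 = 18*1 - 9 = 9, d_5 = (279 - 9^2)/18 = 198/18 = 11, a_5 = floor((16 + 9)/11) = 2.
  m_6 = 11*2 - 9 = 13, d_6 = (279 - 13^2)/11 = 110/11 = 10, a_6 = floor((16 + 13)/10) = 2.
  m_7 = 10*2 - 13 = 7, d_7 = (279 - 7^2)/10 = 230/10 = 23, a_7 = floor((16 + 7)/23) = 1.
  m_8 = 23*1 - 7 = 16, d_8 = (279 - 16^2)/23 = 23/23 = 1, a_8 = floor((16 + 16)/1) = 32.
  m_9 = 1*32 - 16 = 16, d_9 = (279 - 16^2)/1 = 23/1 = 23: (m_9, d_9) = (m_1, d_1) = (16, 23), so from here the quotients repeat a_1, ..., a_8; the period length is 8.
So sqrt(279) = [16; (1, 2, 2, 1, 2, 2, 1, 32)] with period length k = 8.
k is even, so the fundamental solution of x^2 - 279y^2 = 1 is (p_{k-1}, q_{k-1}) = (p_7, q_7); compute convergents through index 7.
Convergents (p_i = a_i*p_{i-1} + p_{i-2}, q_i = a_i*q_{i-1} + q_{i-2} with p_{-2}=0, p_{-1}=1, q_{-2}=1, q_{-1}=0):
  i=0: a_0=16, p_0 = 16*1 + 0 = 16, q_0 = 16*0 + 1 = 1.
  i=1: a_1=1, p_1 = 1*16 + 1 = 17, q_1 = 1*1 + 0 = 1.
  i=2: a_2=2, p_2 = 2*17 + 16 = 50, q_2 = 2*1 + 1 = 3.
  i=3: a_3=2, p_3 = 2*50 + 17 = 117, q_3 = 2*3 + 1 = 7.
  i=4: a_4=1, p_4 = 1*117 + 50 = 167, q_4 = 1*7 + 3 = 10.
  i=5: a_5=2, p_5 = 2*167 + 117 = 451, q_5 = 2*10 + 7 = 27.
  i=6: a_6=2, p_6 = 2*451 + 167 = 1069, q_6 = 2*27 + 10 = 64.
  i=7: a_7=1, p_7 = 1*1069 + 451 = 1520, q_7 = 1*64 + 27 = 91.
Check: 1520^2 - 279*91^2 = 2310400 - 2310399 = 1, so (x, y) = (1520, 91) solves the equation, and by the theorem it is the least positive solution.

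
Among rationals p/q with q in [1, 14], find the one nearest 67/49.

Expand x = 67/49 as a continued fraction with the Euclidean algorithm:
  67 = 1*49 + 18, so a_0 = 1.
  49 = 2*18 + 13, so a_1 = 2.
  18 = 1*13 + 5, so a_2 = 1.
  13 = 2*5 + 3, so a_3 = 2.
  5 = 1*3 + 2, so a_4 = 1.
  3 = 1*2 + 1, so a_5 = 1.
  2 = 2*1 + 0, so a_6 = 2.
so x = [1; 2, 1, 2, 1, 1, 2].
Convergents (p_i = a_i*p_{i-1} + p_{i-2}, q_i = a_i*q_{i-1} + q_{i-2} with p_{-2}=0, p_{-1}=1, q_{-2}=1, q_{-1}=0), until the denominator exceeds 14:
  i=0: a_0=1, p_0 = 1*1 + 0 = 1, q_0 = 1*0 + 1 = 1.
  i=1: a_1=2, p_1 = 2*1 + 1 = 3, q_1 = 2*1 + 0 = 2.
  i=2: a_2=1, p_2 = 1*3 + 1 = 4, q_2 = 1*2 + 1 = 3.
  i=3: a_3=2, p_3 = 2*4 + 3 = 11, q_3 = 2*3 + 2 = 8.
  i=4: a_4=1, p_4 = 1*11 + 4 = 15, q_4 = 1*8 + 3 = 11.
  i=5: a_5=1, p_5 = 1*15 + 11 = 26, q_5 = 1*11 + 8 = 19.
q_5 = 19 > 14, so the last convergent with denominator <= 14 is p_4/q_4 = 15/11.
The closest fraction with denominator <= 14 is either p_4/q_4 or the intermediate fraction (k*p_4 + p_3)/(k*q_4 + q_3) with the largest k >= 1 whose denominator stays <= 14; these approach x as k grows, and every other convergent or intermediate fraction in range is farther away.
Largest k: floor((14 - q_3)/q_4) = floor((14 - 8)/11) = 0.
Since k = 0, no intermediate fraction beyond p_4/q_4 has denominator <= 14, so the convergent 15/11 is the closest (its error is |67*11 - 15*49|/(49*11) = 2/539).

15/11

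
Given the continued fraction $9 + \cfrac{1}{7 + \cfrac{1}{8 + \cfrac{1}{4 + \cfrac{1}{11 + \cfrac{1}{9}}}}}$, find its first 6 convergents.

9/1, 64/7, 521/57, 2148/235, 24149/2642, 219489/24013

Using the convergent recurrence p_i = a_i*p_{i-1} + p_{i-2}, q_i = a_i*q_{i-1} + q_{i-2} with p_{-2}=0, p_{-1}=1, q_{-2}=1, q_{-1}=0:
  i=0: a_0=9, p_0 = 9*1 + 0 = 9, q_0 = 9*0 + 1 = 1.
  i=1: a_1=7, p_1 = 7*9 + 1 = 64, q_1 = 7*1 + 0 = 7.
  i=2: a_2=8, p_2 = 8*64 + 9 = 521, q_2 = 8*7 + 1 = 57.
  i=3: a_3=4, p_3 = 4*521 + 64 = 2148, q_3 = 4*57 + 7 = 235.
  i=4: a_4=11, p_4 = 11*2148 + 521 = 24149, q_4 = 11*235 + 57 = 2642.
  i=5: a_5=9, p_5 = 9*24149 + 2148 = 219489, q_5 = 9*2642 + 235 = 24013.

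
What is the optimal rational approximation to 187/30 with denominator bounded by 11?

56/9

Expand x = 187/30 as a continued fraction with the Euclidean algorithm:
  187 = 6*30 + 7, so a_0 = 6.
  30 = 4*7 + 2, so a_1 = 4.
  7 = 3*2 + 1, so a_2 = 3.
  2 = 2*1 + 0, so a_3 = 2.
so x = [6; 4, 3, 2].
Convergents (p_i = a_i*p_{i-1} + p_{i-2}, q_i = a_i*q_{i-1} + q_{i-2} with p_{-2}=0, p_{-1}=1, q_{-2}=1, q_{-1}=0), until the denominator exceeds 11:
  i=0: a_0=6, p_0 = 6*1 + 0 = 6, q_0 = 6*0 + 1 = 1.
  i=1: a_1=4, p_1 = 4*6 + 1 = 25, q_1 = 4*1 + 0 = 4.
  i=2: a_2=3, p_2 = 3*25 + 6 = 81, q_2 = 3*4 + 1 = 13.
q_2 = 13 > 11, so the last convergent with denominator <= 11 is p_1/q_1 = 25/4.
The closest fraction with denominator <= 11 is either p_1/q_1 or the intermediate fraction (k*p_1 + p_0)/(k*q_1 + q_0) with the largest k >= 1 whose denominator stays <= 11; these approach x as k grows, and every other convergent or intermediate fraction in range is farther away.
Largest k: floor((11 - q_0)/q_1) = floor((11 - 1)/4) = 2.
That gives (2*25 + 6)/(2*4 + 1) = 56/9.
Compare the errors: |x - 25/4| = |187*4 - 25*30|/(30*4) = 2/120, and |x - 56/9| = |187*9 - 56*30|/(30*9) = 3/270.
Cross-multiplying, 3*120 = 360 < 540 = 2*270, so 3/270 is smaller: the intermediate fraction 56/9 is closer to x than 25/4.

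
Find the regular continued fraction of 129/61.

Run the Euclidean algorithm on 129 and 61; the successive quotients are the partial quotients a_0, a_1, ... (each step inverts the fractional part left over by the previous one):
  129 = 2*61 + 7, so a_0 = 2.
  61 = 8*7 + 5, so a_1 = 8.
  7 = 1*5 + 2, so a_2 = 1.
  5 = 2*2 + 1, so a_3 = 2.
  2 = 2*1 + 0, so a_4 = 2.
The remainder reaches 0 after 5 divisions, so the expansion has 5 partial quotients, read off in order.

[2; 8, 1, 2, 2]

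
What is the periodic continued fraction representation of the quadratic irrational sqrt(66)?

Write x_i = (sqrt(66) + m_i)/d_i with (m_0, d_0) = (0, 1). a_0 = floor(sqrt(66)) = 8, since 8^2 = 64 <= 66 < 81 = 9^2.
Iterate m_{i+1} = d_i*a_i - m_i, d_{i+1} = (66 - m_{i+1}^2)/d_i, a_{i+1} = floor((a_0 + m_{i+1})/d_{i+1}):
  m_1 = 1*8 - 0 = 8, d_1 = (66 - 8^2)/1 = 2/1 = 2, a_1 = floor((8 + 8)/2) = 8.
  m_2 = 2*8 - 8 = 8, d_2 = (66 - 8^2)/2 = 2/2 = 1, a_2 = floor((8 + 8)/1) = 16.
  m_3 = 1*16 - 8 = 8, d_3 = (66 - 8^2)/1 = 2/1 = 2: (m_3, d_3) = (m_1, d_1) = (8, 2), so from here the quotients repeat a_1, a_2; the period length is 2.
Hence the expansion of sqrt(66) is a_0 = 8 followed by the repeating block 8, 16 (period 2).

[8; (8, 16)]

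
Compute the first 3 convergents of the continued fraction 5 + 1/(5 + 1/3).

Using the convergent recurrence p_i = a_i*p_{i-1} + p_{i-2}, q_i = a_i*q_{i-1} + q_{i-2} with p_{-2}=0, p_{-1}=1, q_{-2}=1, q_{-1}=0:
  i=0: a_0=5, p_0 = 5*1 + 0 = 5, q_0 = 5*0 + 1 = 1.
  i=1: a_1=5, p_1 = 5*5 + 1 = 26, q_1 = 5*1 + 0 = 5.
  i=2: a_2=3, p_2 = 3*26 + 5 = 83, q_2 = 3*5 + 1 = 16.

5/1, 26/5, 83/16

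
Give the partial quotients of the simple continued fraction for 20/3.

Run the Euclidean algorithm on 20 and 3; the successive quotients are the partial quotients a_0, a_1, ... (each step inverts the fractional part left over by the previous one):
  20 = 6*3 + 2, so a_0 = 6.
  3 = 1*2 + 1, so a_1 = 1.
  2 = 2*1 + 0, so a_2 = 2.
The remainder reaches 0 after 3 divisions, so the expansion has 3 partial quotients, read off in order.

[6; 1, 2]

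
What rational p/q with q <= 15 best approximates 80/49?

Expand x = 80/49 as a continued fraction with the Euclidean algorithm:
  80 = 1*49 + 31, so a_0 = 1.
  49 = 1*31 + 18, so a_1 = 1.
  31 = 1*18 + 13, so a_2 = 1.
  18 = 1*13 + 5, so a_3 = 1.
  13 = 2*5 + 3, so a_4 = 2.
  5 = 1*3 + 2, so a_5 = 1.
  3 = 1*2 + 1, so a_6 = 1.
  2 = 2*1 + 0, so a_7 = 2.
so x = [1; 1, 1, 1, 2, 1, 1, 2].
Convergents (p_i = a_i*p_{i-1} + p_{i-2}, q_i = a_i*q_{i-1} + q_{i-2} with p_{-2}=0, p_{-1}=1, q_{-2}=1, q_{-1}=0), until the denominator exceeds 15:
  i=0: a_0=1, p_0 = 1*1 + 0 = 1, q_0 = 1*0 + 1 = 1.
  i=1: a_1=1, p_1 = 1*1 + 1 = 2, q_1 = 1*1 + 0 = 1.
  i=2: a_2=1, p_2 = 1*2 + 1 = 3, q_2 = 1*1 + 1 = 2.
  i=3: a_3=1, p_3 = 1*3 + 2 = 5, q_3 = 1*2 + 1 = 3.
  i=4: a_4=2, p_4 = 2*5 + 3 = 13, q_4 = 2*3 + 2 = 8.
  i=5: a_5=1, p_5 = 1*13 + 5 = 18, q_5 = 1*8 + 3 = 11.
  i=6: a_6=1, p_6 = 1*18 + 13 = 31, q_6 = 1*11 + 8 = 19.
q_6 = 19 > 15, so the last convergent with denominator <= 15 is p_5/q_5 = 18/11.
The closest fraction with denominator <= 15 is either p_5/q_5 or the intermediate fraction (k*p_5 + p_4)/(k*q_5 + q_4) with the largest k >= 1 whose denominator stays <= 15; these approach x as k grows, and every other convergent or intermediate fraction in range is farther away.
Largest k: floor((15 - q_4)/q_5) = floor((15 - 8)/11) = 0.
Since k = 0, no intermediate fraction beyond p_5/q_5 has denominator <= 15, so the convergent 18/11 is the closest (its error is |80*11 - 18*49|/(49*11) = 2/539).

18/11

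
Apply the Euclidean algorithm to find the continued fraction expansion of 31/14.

Run the Euclidean algorithm on 31 and 14; the successive quotients are the partial quotients a_0, a_1, ... (each step inverts the fractional part left over by the previous one):
  31 = 2*14 + 3, so a_0 = 2.
  14 = 4*3 + 2, so a_1 = 4.
  3 = 1*2 + 1, so a_2 = 1.
  2 = 2*1 + 0, so a_3 = 2.
The remainder reaches 0 after 4 divisions, so the expansion has 4 partial quotients, read off in order.

[2; 4, 1, 2]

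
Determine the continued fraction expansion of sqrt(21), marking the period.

[4; (1, 1, 2, 1, 1, 8)]

Write x_i = (sqrt(21) + m_i)/d_i with (m_0, d_0) = (0, 1). a_0 = floor(sqrt(21)) = 4, since 4^2 = 16 <= 21 < 25 = 5^2.
Iterate m_{i+1} = d_i*a_i - m_i, d_{i+1} = (21 - m_{i+1}^2)/d_i, a_{i+1} = floor((a_0 + m_{i+1})/d_{i+1}):
  m_1 = 1*4 - 0 = 4, d_1 = (21 - 4^2)/1 = 5/1 = 5, a_1 = floor((4 + 4)/5) = 1.
  m_2 = 5*1 - 4 = 1, d_2 = (21 - 1^2)/5 = 20/5 = 4, a_2 = floor((4 + 1)/4) = 1.
  m_3 = 4*1 - 1 = 3, d_3 = (21 - 3^2)/4 = 12/4 = 3, a_3 = floor((4 + 3)/3) = 2.
  m_4 = 3*2 - 3 = 3, d_4 = (21 - 3^2)/3 = 12/3 = 4, a_4 = floor((4 + 3)/4) = 1.
  m_5 = 4*1 - 3 = 1, d_5 = (21 - 1^2)/4 = 20/4 = 5, a_5 = floor((4 + 1)/5) = 1.
  m_6 = 5*1 - 1 = 4, d_6 = (21 - 4^2)/5 = 5/5 = 1, a_6 = floor((4 + 4)/1) = 8.
  m_7 = 1*8 - 4 = 4, d_7 = (21 - 4^2)/1 = 5/1 = 5: (m_7, d_7) = (m_1, d_1) = (4, 5), so from here the quotients repeat a_1, ..., a_6; the period length is 6.
Hence the expansion of sqrt(21) is a_0 = 4 followed by the repeating block 1, 1, 2, 1, 1, 8 (period 6).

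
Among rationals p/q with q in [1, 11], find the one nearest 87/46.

Expand x = 87/46 as a continued fraction with the Euclidean algorithm:
  87 = 1*46 + 41, so a_0 = 1.
  46 = 1*41 + 5, so a_1 = 1.
  41 = 8*5 + 1, so a_2 = 8.
  5 = 5*1 + 0, so a_3 = 5.
so x = [1; 1, 8, 5].
Convergents (p_i = a_i*p_{i-1} + p_{i-2}, q_i = a_i*q_{i-1} + q_{i-2} with p_{-2}=0, p_{-1}=1, q_{-2}=1, q_{-1}=0), until the denominator exceeds 11:
  i=0: a_0=1, p_0 = 1*1 + 0 = 1, q_0 = 1*0 + 1 = 1.
  i=1: a_1=1, p_1 = 1*1 + 1 = 2, q_1 = 1*1 + 0 = 1.
  i=2: a_2=8, p_2 = 8*2 + 1 = 17, q_2 = 8*1 + 1 = 9.
  i=3: a_3=5, p_3 = 5*17 + 2 = 87, q_3 = 5*9 + 1 = 46.
q_3 = 46 > 11, so the last convergent with denominator <= 11 is p_2/q_2 = 17/9.
The closest fraction with denominator <= 11 is either p_2/q_2 or the intermediate fraction (k*p_2 + p_1)/(k*q_2 + q_1) with the largest k >= 1 whose denominator stays <= 11; these approach x as k grows, and every other convergent or intermediate fraction in range is farther away.
Largest k: floor((11 - q_1)/q_2) = floor((11 - 1)/9) = 1.
That gives (1*17 + 2)/(1*9 + 1) = 19/10.
Compare the errors: |x - 17/9| = |87*9 - 17*46|/(46*9) = 1/414, and |x - 19/10| = |87*10 - 19*46|/(46*10) = 4/460.
Cross-multiplying, 1*460 = 460 < 1656 = 4*414, so 1/414 is smaller: the convergent 17/9 is closer to x than 19/10.

17/9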